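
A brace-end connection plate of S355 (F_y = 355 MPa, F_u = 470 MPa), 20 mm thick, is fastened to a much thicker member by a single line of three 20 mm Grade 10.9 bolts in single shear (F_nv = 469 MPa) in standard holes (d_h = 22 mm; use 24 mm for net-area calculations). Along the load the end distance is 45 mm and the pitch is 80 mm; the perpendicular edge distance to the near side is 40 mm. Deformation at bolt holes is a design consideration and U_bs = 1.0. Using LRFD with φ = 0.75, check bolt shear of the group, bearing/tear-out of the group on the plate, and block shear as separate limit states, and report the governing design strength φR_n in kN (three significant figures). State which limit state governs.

Bolt shear: A_b = π·20²/4 = 314.2 mm²; R_n = 469 × 314.2 × 3 × 1 / 1000 = 442 kN → 0.75 × 442 = 332 kN.
Bearing: edge l_c = 34, r_n = 383.5 kN; interior l_c = 58, r_n = 451.2 kN; R_n = 383.5 + 2·451.2 = 1286 kN → 964 kN.
Block shear: A_gv = 4100, A_nv = 2900, A_nt = 560 mm²; R_n = min(0.6F_uA_nv, 0.6F_yA_gv) + U_bs·F_u·A_nt = 1081 kN → 811 kN.
Bolt shear governs: 332 kN.

332 kN (bolt shear governs)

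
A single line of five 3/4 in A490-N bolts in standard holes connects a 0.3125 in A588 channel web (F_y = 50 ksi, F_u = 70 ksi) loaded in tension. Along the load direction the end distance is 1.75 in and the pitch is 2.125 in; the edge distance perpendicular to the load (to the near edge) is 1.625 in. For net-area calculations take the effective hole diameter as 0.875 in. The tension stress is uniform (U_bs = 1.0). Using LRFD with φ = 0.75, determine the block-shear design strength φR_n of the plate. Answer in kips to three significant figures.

81.6 kips

Shear plane L_v = 1.75 + 4·2.125 = 10.25 in; A_gv = 10.25 × 0.3125 = 3.203 in².
A_nv = (10.25 − 4.5·0.875) × 0.3125 = 1.973 in².
A_nt = (1.625 − 0.5·0.875) × 0.3125 = 0.3711 in².
0.6 F_u A_nv = 82.85 kips; 0.6 F_y A_gv = 96.09 kips → shear rupture governs the shear term.
R_n = 82.85 + 1.0 × 70 × 0.3711 = 108.8 kips.
Design strength φR_n = 0.75 × 108.8 = 81.6 kips.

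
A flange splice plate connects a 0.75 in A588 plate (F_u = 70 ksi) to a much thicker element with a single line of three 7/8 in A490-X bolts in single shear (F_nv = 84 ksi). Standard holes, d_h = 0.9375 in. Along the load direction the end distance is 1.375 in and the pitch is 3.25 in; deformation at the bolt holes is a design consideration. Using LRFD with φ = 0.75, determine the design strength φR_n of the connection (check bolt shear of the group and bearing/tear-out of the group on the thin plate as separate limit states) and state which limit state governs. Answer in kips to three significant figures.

114 kips (bolt shear governs)

Bolt shear: A_b = π·0.875²/4 = 0.6013 in²; R_n = 84 × 0.6013 × 3 × 1 = 151.5 kips → 0.75 × 151.5 = 114 kips.
Bearing (1.2 l_c t F_u ≤ 2.4 d t F_u): upper limit = 2.4·0.875·0.75·70 = 110.3 kips.
  Edge l_c = 1.375 − 0.9375/2 = 0.9062 → r_n = 57.09 kips; interior l_c = 3.25 − 0.9375 = 2.312 → r_n = 110.3 kips.
  R_n,bearing = 1·57.09 + 2·110.3 = 277.6 kips → 0.75 × 277.6 = 208 kips.
Bolt shear governs: 114 kips.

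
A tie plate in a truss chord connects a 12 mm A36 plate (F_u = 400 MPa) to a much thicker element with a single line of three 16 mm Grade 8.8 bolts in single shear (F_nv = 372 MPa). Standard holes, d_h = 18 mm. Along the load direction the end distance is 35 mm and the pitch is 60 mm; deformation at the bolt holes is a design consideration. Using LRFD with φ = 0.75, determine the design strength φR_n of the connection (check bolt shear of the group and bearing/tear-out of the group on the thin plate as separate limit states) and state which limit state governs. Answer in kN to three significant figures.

Bolt shear: A_b = π·16²/4 = 201.1 mm²; R_n = 372 × 201.1 × 3 × 1 / 1000 = 224.4 kN → 0.75 × 224.4 = 168 kN.
Bearing (1.2 l_c t F_u ≤ 2.4 d t F_u): upper limit = 2.4·16·12·400 / 1000 = 184.3 kN.
  Edge l_c = 35 − 18/2 = 26 → r_n = 149.8 kN; interior l_c = 60 − 18 = 42 → r_n = 184.3 kN.
  R_n,bearing = 1·149.8 + 2·184.3 = 518.4 kN → 0.75 × 518.4 = 389 kN.
Bolt shear governs: 168 kN.

168 kN (bolt shear governs)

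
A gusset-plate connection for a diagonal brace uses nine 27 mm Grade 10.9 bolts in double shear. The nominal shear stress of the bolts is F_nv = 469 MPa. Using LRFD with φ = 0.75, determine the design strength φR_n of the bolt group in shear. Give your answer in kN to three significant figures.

A_b = π × 27² / 4 = 572.6 mm².
R_n = F_nv · A_b · n · n_s = 469 × 572.6 × 9 × 2 / 1000 = 4834 kN.
Design strength φR_n = 0.75 × 4834 = 3630 kN.

3630 kN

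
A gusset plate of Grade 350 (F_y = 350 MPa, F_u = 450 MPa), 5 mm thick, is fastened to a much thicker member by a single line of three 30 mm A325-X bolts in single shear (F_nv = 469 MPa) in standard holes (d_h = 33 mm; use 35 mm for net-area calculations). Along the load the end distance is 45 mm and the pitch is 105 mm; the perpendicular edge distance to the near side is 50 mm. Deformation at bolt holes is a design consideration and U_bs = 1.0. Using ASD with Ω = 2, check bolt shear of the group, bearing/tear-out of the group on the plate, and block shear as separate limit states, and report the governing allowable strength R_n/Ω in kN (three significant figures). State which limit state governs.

150 kN (block shear governs)

Bolt shear: A_b = π·30²/4 = 706.9 mm²; R_n = 469 × 706.9 × 3 × 1 / 1000 = 994.5 kN → 994.5 / 2 = 497 kN.
Bearing: edge l_c = 28.5, r_n = 76.95 kN; interior l_c = 72, r_n = 162 kN; R_n = 76.95 + 2·162 = 400.9 kN → 200 kN.
Block shear: A_gv = 1275, A_nv = 837.5, A_nt = 162.5 mm²; R_n = min(0.6F_uA_nv, 0.6F_yA_gv) + U_bs·F_u·A_nt = 299.2 kN → 150 kN.
Block shear governs: 150 kN.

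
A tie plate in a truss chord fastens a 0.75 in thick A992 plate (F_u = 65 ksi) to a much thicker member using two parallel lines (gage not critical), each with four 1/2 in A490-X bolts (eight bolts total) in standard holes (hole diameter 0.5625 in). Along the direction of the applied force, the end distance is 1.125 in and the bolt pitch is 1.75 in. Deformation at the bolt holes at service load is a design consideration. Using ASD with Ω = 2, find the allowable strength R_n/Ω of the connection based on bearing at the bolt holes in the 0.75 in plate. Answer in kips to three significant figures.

225 kips

Per bolt r_n = 1.2 l_c t F_u ≤ 2.4 d t F_u; upper limit = 2.4 × 0.5 × 0.75 × 65 = 58.5 kips.
Edge bolt: l_c = 1.125 − 0.5625/2 = 0.8438 in → 1.2 × 0.8438 × 0.75 × 65 = 49.36 → r_n = 49.36 kips.
Interior bolts: l_c = 1.75 − 0.5625 = 1.188 in → 1.2 × 1.188 × 0.75 × 65 = 69.47 → r_n = 58.5 kips.
R_n = 2 × 49.36 + 6 × 58.5 = 449.7 kips.
Allowable strength R_n/Ω = 449.7 / 2 = 225 kips.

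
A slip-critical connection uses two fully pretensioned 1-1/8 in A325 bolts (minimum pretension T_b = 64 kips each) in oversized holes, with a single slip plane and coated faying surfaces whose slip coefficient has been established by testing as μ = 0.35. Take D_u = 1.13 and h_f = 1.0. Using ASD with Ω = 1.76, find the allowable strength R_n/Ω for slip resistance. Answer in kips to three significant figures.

28.8 kips

R_n = μ · D_u · h_f · T_b · n_s · n_b = 0.35 × 1.13 × 1.0 × 64 × 1 × 2 = 50.62 kips.
Allowable strength R_n/Ω = 50.62 / 1.76 = 28.8 kips.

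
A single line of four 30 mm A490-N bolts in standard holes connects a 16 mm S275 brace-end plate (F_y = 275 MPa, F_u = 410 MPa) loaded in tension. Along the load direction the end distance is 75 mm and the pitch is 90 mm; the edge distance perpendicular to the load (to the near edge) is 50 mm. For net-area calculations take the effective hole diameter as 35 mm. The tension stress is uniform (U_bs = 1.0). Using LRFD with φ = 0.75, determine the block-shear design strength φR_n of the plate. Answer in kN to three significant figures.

817 kN

Shear plane L_v = 75 + 3·90 = 345 mm; A_gv = 345 × 16 = 5520 mm².
A_nv = (345 − 3.5·35) × 16 = 3560 mm².
A_nt = (50 − 0.5·35) × 16 = 520 mm².
0.6 F_u A_nv = 875.8 kN; 0.6 F_y A_gv = 910.8 kN → shear rupture governs the shear term.
R_n = 875.8 + 1.0 × 410 × 520 / 1000 = 1089 kN.
Design strength φR_n = 0.75 × 1089 = 817 kN.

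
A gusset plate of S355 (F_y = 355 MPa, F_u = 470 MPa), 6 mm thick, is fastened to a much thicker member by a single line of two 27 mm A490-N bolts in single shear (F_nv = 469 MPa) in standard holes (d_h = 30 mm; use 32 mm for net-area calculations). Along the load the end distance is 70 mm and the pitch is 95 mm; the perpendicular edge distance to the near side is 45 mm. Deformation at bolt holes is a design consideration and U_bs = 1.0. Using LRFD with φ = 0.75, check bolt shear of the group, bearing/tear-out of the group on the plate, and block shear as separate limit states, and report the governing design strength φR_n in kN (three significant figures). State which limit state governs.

210 kN (block shear governs)

Bolt shear: A_b = π·27²/4 = 572.6 mm²; R_n = 469 × 572.6 × 2 × 1 / 1000 = 537.1 kN → 0.75 × 537.1 = 403 kN.
Bearing: edge l_c = 55, r_n = 182.7 kN; interior l_c = 65, r_n = 182.7 kN; R_n = 182.7 + 1·182.7 = 365.5 kN → 274 kN.
Block shear: A_gv = 990, A_nv = 702, A_nt = 174 mm²; R_n = min(0.6F_uA_nv, 0.6F_yA_gv) + U_bs·F_u·A_nt = 279.7 kN → 210 kN.
Block shear governs: 210 kN.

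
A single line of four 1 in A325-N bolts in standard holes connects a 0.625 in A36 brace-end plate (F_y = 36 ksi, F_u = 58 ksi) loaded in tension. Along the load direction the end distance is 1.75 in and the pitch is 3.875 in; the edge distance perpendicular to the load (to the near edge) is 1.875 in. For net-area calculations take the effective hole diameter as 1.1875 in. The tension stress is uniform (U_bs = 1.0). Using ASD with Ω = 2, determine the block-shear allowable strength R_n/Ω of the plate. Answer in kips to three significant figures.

Shear plane L_v = 1.75 + 3·3.875 = 13.38 in; A_gv = 13.38 × 0.625 = 8.359 in².
A_nv = (13.38 − 3.5·1.1875) × 0.625 = 5.762 in².
A_nt = (1.875 − 0.5·1.1875) × 0.625 = 0.8008 in².
0.6 F_u A_nv = 200.5 kips; 0.6 F_y A_gv = 180.6 kips → shear yielding governs the shear term.
R_n = 180.6 + 1.0 × 58 × 0.8008 = 227 kips.
Allowable strength R_n/Ω = 227 / 2 = 114 kips.

114 kips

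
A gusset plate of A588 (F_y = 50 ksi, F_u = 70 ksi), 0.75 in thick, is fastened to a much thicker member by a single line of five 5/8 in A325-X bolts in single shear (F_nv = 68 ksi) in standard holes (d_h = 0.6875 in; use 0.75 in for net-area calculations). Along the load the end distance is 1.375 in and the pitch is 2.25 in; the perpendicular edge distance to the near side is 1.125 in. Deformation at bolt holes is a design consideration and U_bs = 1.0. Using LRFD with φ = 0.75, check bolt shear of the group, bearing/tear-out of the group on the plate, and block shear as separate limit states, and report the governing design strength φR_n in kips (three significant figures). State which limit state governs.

78.2 kips (bolt shear governs)

Bolt shear: A_b = π·0.625²/4 = 0.3068 in²; R_n = 68 × 0.3068 × 5 × 1 = 104.3 kips → 0.75 × 104.3 = 78.2 kips.
Bearing: edge l_c = 1.031, r_n = 64.97 kips; interior l_c = 1.562, r_n = 78.75 kips; R_n = 64.97 + 4·78.75 = 380 kips → 285 kips.
Block shear: A_gv = 7.781, A_nv = 5.25, A_nt = 0.5625 in²; R_n = min(0.6F_uA_nv, 0.6F_yA_gv) + U_bs·F_u·A_nt = 259.9 kips → 195 kips.
Bolt shear governs: 78.2 kips.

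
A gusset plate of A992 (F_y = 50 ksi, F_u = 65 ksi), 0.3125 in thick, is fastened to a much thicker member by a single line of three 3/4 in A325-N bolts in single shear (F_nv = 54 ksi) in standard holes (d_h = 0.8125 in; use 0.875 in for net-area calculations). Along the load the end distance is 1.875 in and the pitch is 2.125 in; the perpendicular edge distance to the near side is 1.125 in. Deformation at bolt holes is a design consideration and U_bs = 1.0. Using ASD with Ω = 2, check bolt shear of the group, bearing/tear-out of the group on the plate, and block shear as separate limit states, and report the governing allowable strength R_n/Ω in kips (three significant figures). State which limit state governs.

Bolt shear: A_b = π·0.75²/4 = 0.4418 in²; R_n = 54 × 0.4418 × 3 × 1 = 71.57 kips → 71.57 / 2 = 35.8 kips.
Bearing: edge l_c = 1.469, r_n = 35.8 kips; interior l_c = 1.312, r_n = 31.99 kips; R_n = 35.8 + 2·31.99 = 99.79 kips → 49.9 kips.
Block shear: A_gv = 1.914, A_nv = 1.23, A_nt = 0.2148 in²; R_n = min(0.6F_uA_nv, 0.6F_yA_gv) + U_bs·F_u·A_nt = 61.95 kips → 31 kips.
Block shear governs: 31 kips.

31 kips (block shear governs)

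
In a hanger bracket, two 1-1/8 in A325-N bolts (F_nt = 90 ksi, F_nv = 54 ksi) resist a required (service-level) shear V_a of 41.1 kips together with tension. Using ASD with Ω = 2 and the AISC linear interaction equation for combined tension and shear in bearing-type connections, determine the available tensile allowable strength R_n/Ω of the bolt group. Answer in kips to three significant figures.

47.8 kips

A_b = π·1.125²/4 = 0.994 in²; f_rv = 41.1 / (2 × 0.994) = 20.67 ksi.
F'_nt = 1.3 F_nt − (Ω F_nt / F_nv) f_rv = 1.3·90 − (2·90/54)·20.67 = 48.09 ksi, capped at F_nt → F'_nt = 48.09 ksi.
R_n = F'_nt · A_b · n = 48.09 × 0.994 × 2 = 95.6 kips.
Allowable strength R_n/Ω = 95.6 / 2 = 47.8 kips.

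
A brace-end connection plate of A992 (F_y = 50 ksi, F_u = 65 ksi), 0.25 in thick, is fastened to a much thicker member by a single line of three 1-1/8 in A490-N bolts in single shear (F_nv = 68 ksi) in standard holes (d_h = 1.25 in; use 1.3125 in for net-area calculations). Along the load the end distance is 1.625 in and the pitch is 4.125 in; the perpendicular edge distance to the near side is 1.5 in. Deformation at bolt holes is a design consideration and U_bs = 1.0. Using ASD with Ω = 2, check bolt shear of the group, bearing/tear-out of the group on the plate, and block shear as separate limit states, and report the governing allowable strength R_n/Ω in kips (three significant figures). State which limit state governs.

Bolt shear: A_b = π·1.125²/4 = 0.994 in²; R_n = 68 × 0.994 × 3 × 1 = 202.8 kips → 202.8 / 2 = 101 kips.
Bearing: edge l_c = 1, r_n = 19.5 kips; interior l_c = 2.875, r_n = 43.87 kips; R_n = 19.5 + 2·43.87 = 107.2 kips → 53.6 kips.
Block shear: A_gv = 2.469, A_nv = 1.648, A_nt = 0.2109 in²; R_n = min(0.6F_uA_nv, 0.6F_yA_gv) + U_bs·F_u·A_nt = 78 kips → 39 kips.
Block shear governs: 39 kips.

39 kips (block shear governs)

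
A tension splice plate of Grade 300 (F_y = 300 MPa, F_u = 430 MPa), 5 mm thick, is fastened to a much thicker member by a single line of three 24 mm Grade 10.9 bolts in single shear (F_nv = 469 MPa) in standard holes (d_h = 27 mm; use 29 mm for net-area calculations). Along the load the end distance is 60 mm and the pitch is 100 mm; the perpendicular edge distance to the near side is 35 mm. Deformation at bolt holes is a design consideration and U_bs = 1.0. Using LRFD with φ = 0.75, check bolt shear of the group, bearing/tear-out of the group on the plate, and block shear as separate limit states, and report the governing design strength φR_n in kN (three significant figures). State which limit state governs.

Bolt shear: A_b = π·24²/4 = 452.4 mm²; R_n = 469 × 452.4 × 3 × 1 / 1000 = 636.5 kN → 0.75 × 636.5 = 477 kN.
Bearing: edge l_c = 46.5, r_n = 120 kN; interior l_c = 73, r_n = 123.8 kN; R_n = 120 + 2·123.8 = 367.6 kN → 276 kN.
Block shear: A_gv = 1300, A_nv = 937.5, A_nt = 102.5 mm²; R_n = min(0.6F_uA_nv, 0.6F_yA_gv) + U_bs·F_u·A_nt = 278.1 kN → 209 kN.
Block shear governs: 209 kN.

209 kN (block shear governs)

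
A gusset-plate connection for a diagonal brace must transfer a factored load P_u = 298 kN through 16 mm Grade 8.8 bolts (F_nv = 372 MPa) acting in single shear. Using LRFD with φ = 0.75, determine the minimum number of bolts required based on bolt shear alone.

A_b = π·16²/4 = 201.1 mm².
Per-bolt design strength φR_n = 0.75 × 372 × 201.1 × 1 / 1000 = 56.1 kN.
n ≥ 298 / 56.1 = 5.312 → use 6 bolts.

6 bolts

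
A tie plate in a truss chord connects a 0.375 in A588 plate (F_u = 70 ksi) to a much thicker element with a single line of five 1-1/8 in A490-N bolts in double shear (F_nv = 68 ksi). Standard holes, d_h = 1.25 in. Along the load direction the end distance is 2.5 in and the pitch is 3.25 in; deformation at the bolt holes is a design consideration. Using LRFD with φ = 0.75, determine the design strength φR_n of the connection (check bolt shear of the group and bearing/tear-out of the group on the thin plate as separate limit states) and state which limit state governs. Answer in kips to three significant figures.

233 kips (bearing governs)

Bolt shear: A_b = π·1.125²/4 = 0.994 in²; R_n = 68 × 0.994 × 5 × 2 = 675.9 kips → 0.75 × 675.9 = 507 kips.
Bearing (1.2 l_c t F_u ≤ 2.4 d t F_u): upper limit = 2.4·1.125·0.375·70 = 70.88 kips.
  Edge l_c = 2.5 − 1.25/2 = 1.875 → r_n = 59.06 kips; interior l_c = 3.25 − 1.25 = 2 → r_n = 63 kips.
  R_n,bearing = 1·59.06 + 4·63 = 311.1 kips → 0.75 × 311.1 = 233 kips.
Bearing governs: 233 kips.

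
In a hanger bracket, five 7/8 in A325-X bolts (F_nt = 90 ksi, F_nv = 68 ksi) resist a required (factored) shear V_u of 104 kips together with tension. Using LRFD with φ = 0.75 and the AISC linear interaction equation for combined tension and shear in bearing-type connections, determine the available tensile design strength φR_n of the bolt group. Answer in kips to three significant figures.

A_b = π·0.875²/4 = 0.6013 in²; f_rv = 104 / (5 × 0.6013) = 34.59 ksi.
F'_nt = 1.3 F_nt − (F_nt / φF_nv) f_rv = 1.3·90 − (90/(0.75·68))·34.59 = 55.96 ksi, capped at F_nt → F'_nt = 55.96 ksi.
R_n = F'_nt · A_b · n = 55.96 × 0.6013 × 5 = 168.2 kips.
Design strength φR_n = 0.75 × 168.2 = 126 kips.

126 kips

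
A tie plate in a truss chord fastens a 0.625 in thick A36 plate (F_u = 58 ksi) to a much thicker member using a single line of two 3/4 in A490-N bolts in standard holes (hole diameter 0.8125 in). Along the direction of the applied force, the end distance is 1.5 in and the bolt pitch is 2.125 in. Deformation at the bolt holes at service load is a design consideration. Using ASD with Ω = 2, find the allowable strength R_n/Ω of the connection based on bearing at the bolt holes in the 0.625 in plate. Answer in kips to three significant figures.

52.3 kips

Per bolt r_n = 1.2 l_c t F_u ≤ 2.4 d t F_u; upper limit = 2.4 × 0.75 × 0.625 × 58 = 65.25 kips.
Edge bolt: l_c = 1.5 − 0.8125/2 = 1.094 in → 1.2 × 1.094 × 0.625 × 58 = 47.58 → r_n = 47.58 kips.
Interior bolts: l_c = 2.125 − 0.8125 = 1.312 in → 1.2 × 1.312 × 0.625 × 58 = 57.09 → r_n = 57.09 kips.
R_n = 1 × 47.58 + 1 × 57.09 = 104.7 kips.
Allowable strength R_n/Ω = 104.7 / 2 = 52.3 kips.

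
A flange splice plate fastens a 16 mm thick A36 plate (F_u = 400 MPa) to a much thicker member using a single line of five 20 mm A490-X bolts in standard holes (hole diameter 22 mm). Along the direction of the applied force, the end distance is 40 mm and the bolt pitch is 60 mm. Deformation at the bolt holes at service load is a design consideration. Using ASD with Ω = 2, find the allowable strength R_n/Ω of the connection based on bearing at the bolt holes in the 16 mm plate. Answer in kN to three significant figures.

Per bolt r_n = 1.2 l_c t F_u ≤ 2.4 d t F_u; upper limit = 2.4 × 20 × 16 × 400 / 1000 = 307.2 kN.
Edge bolt: l_c = 40 − 22/2 = 29 mm → 1.2 × 29 × 16 × 400 / 1000 = 222.7 → r_n = 222.7 kN.
Interior bolts: l_c = 60 − 22 = 38 mm → 1.2 × 38 × 16 × 400 / 1000 = 291.8 → r_n = 291.8 kN.
R_n = 1 × 222.7 + 4 × 291.8 = 1390 kN.
Allowable strength R_n/Ω = 1390 / 2 = 695 kN.

695 kN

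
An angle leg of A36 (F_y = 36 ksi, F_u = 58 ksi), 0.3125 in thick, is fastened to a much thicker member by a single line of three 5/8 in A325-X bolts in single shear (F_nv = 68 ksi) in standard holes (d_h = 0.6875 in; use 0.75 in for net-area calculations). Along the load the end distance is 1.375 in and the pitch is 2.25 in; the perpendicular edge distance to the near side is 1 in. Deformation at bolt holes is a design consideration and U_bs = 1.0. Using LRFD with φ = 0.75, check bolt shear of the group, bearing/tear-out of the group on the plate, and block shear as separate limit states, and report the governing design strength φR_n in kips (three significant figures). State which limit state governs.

38.2 kips (block shear governs)

Bolt shear: A_b = π·0.625²/4 = 0.3068 in²; R_n = 68 × 0.3068 × 3 × 1 = 62.59 kips → 0.75 × 62.59 = 46.9 kips.
Bearing: edge l_c = 1.031, r_n = 22.43 kips; interior l_c = 1.562, r_n = 27.19 kips; R_n = 22.43 + 2·27.19 = 76.8 kips → 57.6 kips.
Block shear: A_gv = 1.836, A_nv = 1.25, A_nt = 0.1953 in²; R_n = min(0.6F_uA_nv, 0.6F_yA_gv) + U_bs·F_u·A_nt = 50.98 kips → 38.2 kips.
Block shear governs: 38.2 kips.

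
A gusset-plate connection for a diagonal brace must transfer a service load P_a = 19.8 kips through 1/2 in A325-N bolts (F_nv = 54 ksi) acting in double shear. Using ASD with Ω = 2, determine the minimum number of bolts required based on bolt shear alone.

2 bolts

A_b = π·0.5²/4 = 0.1963 in².
Per-bolt allowable strength R_n/Ω = 54 × 0.1963 × 2 / 2 = 10.6 kips.
n ≥ 19.8 / 10.6 = 1.867 → use 2 bolts.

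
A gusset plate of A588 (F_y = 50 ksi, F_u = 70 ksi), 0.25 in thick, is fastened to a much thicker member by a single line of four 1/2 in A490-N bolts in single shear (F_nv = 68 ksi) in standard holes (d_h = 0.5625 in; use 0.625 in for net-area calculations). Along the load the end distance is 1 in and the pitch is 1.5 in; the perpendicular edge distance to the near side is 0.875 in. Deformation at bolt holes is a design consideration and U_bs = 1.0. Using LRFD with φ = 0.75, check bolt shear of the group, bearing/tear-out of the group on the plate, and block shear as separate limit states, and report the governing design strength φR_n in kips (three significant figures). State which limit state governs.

33.5 kips (block shear governs)

Bolt shear: A_b = π·0.5²/4 = 0.1963 in²; R_n = 68 × 0.1963 × 4 × 1 = 53.41 kips → 0.75 × 53.41 = 40.1 kips.
Bearing: edge l_c = 0.7188, r_n = 15.09 kips; interior l_c = 0.9375, r_n = 19.69 kips; R_n = 15.09 + 3·19.69 = 74.16 kips → 55.6 kips.
Block shear: A_gv = 1.375, A_nv = 0.8281, A_nt = 0.1406 in²; R_n = min(0.6F_uA_nv, 0.6F_yA_gv) + U_bs·F_u·A_nt = 44.62 kips → 33.5 kips.
Block shear governs: 33.5 kips.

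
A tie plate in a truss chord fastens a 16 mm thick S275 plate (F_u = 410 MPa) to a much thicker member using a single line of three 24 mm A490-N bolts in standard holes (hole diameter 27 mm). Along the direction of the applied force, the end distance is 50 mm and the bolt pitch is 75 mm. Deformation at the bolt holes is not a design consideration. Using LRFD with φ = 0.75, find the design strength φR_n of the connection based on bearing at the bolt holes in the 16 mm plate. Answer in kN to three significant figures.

Per bolt r_n = 1.5 l_c t F_u ≤ 3.0 d t F_u; upper limit = 3.0 × 24 × 16 × 410 / 1000 = 472.3 kN.
Edge bolt: l_c = 50 − 27/2 = 36.5 mm → 1.5 × 36.5 × 16 × 410 / 1000 = 359.2 → r_n = 359.2 kN.
Interior bolts: l_c = 75 − 27 = 48 mm → 1.5 × 48 × 16 × 410 / 1000 = 472.3 → r_n = 472.3 kN.
R_n = 1 × 359.2 + 2 × 472.3 = 1304 kN.
Design strength φR_n = 0.75 × 1304 = 978 kN.

978 kN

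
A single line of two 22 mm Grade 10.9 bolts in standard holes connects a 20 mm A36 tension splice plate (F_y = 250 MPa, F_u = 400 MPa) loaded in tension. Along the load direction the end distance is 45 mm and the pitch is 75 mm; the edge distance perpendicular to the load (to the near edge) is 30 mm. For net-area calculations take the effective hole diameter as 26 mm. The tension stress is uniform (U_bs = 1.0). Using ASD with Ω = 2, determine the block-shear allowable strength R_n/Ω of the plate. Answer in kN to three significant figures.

Shear plane L_v = 45 + 1·75 = 120 mm; A_gv = 120 × 20 = 2400 mm².
A_nv = (120 − 1.5·26) × 20 = 1620 mm².
A_nt = (30 − 0.5·26) × 20 = 340 mm².
0.6 F_u A_nv = 388.8 kN; 0.6 F_y A_gv = 360 kN → shear yielding governs the shear term.
R_n = 360 + 1.0 × 400 × 340 / 1000 = 496 kN.
Allowable strength R_n/Ω = 496 / 2 = 248 kN.

248 kN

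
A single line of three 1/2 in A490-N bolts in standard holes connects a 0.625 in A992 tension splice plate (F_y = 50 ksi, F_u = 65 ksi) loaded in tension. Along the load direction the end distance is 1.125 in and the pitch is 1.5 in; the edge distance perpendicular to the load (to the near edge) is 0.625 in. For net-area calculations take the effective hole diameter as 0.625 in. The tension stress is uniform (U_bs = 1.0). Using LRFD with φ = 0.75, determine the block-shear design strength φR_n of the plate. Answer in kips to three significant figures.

56.4 kips

Shear plane L_v = 1.125 + 2·1.5 = 4.125 in; A_gv = 4.125 × 0.625 = 2.578 in².
A_nv = (4.125 − 2.5·0.625) × 0.625 = 1.602 in².
A_nt = (0.625 − 0.5·0.625) × 0.625 = 0.1953 in².
0.6 F_u A_nv = 62.46 kips; 0.6 F_y A_gv = 77.34 kips → shear rupture governs the shear term.
R_n = 62.46 + 1.0 × 65 × 0.1953 = 75.16 kips.
Design strength φR_n = 0.75 × 75.16 = 56.4 kips.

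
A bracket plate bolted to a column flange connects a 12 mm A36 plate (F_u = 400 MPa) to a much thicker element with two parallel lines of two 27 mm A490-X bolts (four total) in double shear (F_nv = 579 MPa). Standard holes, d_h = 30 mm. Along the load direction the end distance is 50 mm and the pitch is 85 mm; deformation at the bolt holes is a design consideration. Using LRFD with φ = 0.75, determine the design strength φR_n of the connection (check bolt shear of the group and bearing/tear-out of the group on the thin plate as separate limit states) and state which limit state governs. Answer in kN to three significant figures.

769 kN (bearing governs)

Bolt shear: A_b = π·27²/4 = 572.6 mm²; R_n = 579 × 572.6 × 4 × 2 / 1000 = 2652 kN → 0.75 × 2652 = 1990 kN.
Bearing (1.2 l_c t F_u ≤ 2.4 d t F_u): upper limit = 2.4·27·12·400 / 1000 = 311 kN.
  Edge l_c = 50 − 30/2 = 35 → r_n = 201.6 kN; interior l_c = 85 − 30 = 55 → r_n = 311 kN.
  R_n,bearing = 2·201.6 + 2·311 = 1025 kN → 0.75 × 1025 = 769 kN.
Bearing governs: 769 kN.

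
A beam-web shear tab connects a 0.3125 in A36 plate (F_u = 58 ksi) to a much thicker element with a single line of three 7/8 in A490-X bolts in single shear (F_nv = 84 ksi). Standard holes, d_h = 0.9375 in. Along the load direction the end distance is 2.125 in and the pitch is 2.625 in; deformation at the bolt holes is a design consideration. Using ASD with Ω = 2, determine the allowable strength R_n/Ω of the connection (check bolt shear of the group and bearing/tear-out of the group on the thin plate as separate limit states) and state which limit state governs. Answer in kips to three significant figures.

54.7 kips (bearing governs)

Bolt shear: A_b = π·0.875²/4 = 0.6013 in²; R_n = 84 × 0.6013 × 3 × 1 = 151.5 kips → 151.5 / 2 = 75.8 kips.
Bearing (1.2 l_c t F_u ≤ 2.4 d t F_u): upper limit = 2.4·0.875·0.3125·58 = 38.06 kips.
  Edge l_c = 2.125 − 0.9375/2 = 1.656 → r_n = 36.02 kips; interior l_c = 2.625 − 0.9375 = 1.688 → r_n = 36.7 kips.
  R_n,bearing = 1·36.02 + 2·36.7 = 109.4 kips → 109.4 / 2 = 54.7 kips.
Bearing governs: 54.7 kips.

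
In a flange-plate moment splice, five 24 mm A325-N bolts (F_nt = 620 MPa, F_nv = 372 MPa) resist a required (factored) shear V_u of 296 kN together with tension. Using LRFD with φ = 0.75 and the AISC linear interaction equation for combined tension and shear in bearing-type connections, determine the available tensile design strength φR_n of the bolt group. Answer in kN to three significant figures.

A_b = π·24²/4 = 452.4 mm²; f_rv = 296 × 1000 / (5 × 452.4) = 130.9 MPa.
F'_nt = 1.3 F_nt − (F_nt / φF_nv) f_rv = 1.3·620 − (620/(0.75·372))·130.9 = 515.2 MPa, capped at F_nt → F'_nt = 515.2 MPa.
R_n = F'_nt · A_b · n = 515.2 × 452.4 × 5 / 1000 = 1165 kN.
Design strength φR_n = 0.75 × 1165 = 874 kN.

874 kN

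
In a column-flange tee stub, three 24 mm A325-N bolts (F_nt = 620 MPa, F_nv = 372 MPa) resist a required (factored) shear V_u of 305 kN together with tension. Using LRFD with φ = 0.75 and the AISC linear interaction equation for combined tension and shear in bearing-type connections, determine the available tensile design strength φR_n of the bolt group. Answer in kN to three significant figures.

A_b = π·24²/4 = 452.4 mm²; f_rv = 305 × 1000 / (3 × 452.4) = 224.7 MPa.
F'_nt = 1.3 F_nt − (F_nt / φF_nv) f_rv = 1.3·620 − (620/(0.75·372))·224.7 = 306.6 MPa, capped at F_nt → F'_nt = 306.6 MPa.
R_n = F'_nt · A_b · n = 306.6 × 452.4 × 3 / 1000 = 416.1 kN.
Design strength φR_n = 0.75 × 416.1 = 312 kN.

312 kN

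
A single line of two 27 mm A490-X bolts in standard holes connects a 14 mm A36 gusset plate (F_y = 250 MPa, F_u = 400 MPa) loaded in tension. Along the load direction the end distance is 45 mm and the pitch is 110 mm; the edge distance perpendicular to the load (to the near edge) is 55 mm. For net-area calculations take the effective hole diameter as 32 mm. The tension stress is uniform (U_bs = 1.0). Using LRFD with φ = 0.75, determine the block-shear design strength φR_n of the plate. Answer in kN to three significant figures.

Shear plane L_v = 45 + 1·110 = 155 mm; A_gv = 155 × 14 = 2170 mm².
A_nv = (155 − 1.5·32) × 14 = 1498 mm².
A_nt = (55 − 0.5·32) × 14 = 546 mm².
0.6 F_u A_nv = 359.5 kN; 0.6 F_y A_gv = 325.5 kN → shear yielding governs the shear term.
R_n = 325.5 + 1.0 × 400 × 546 / 1000 = 543.9 kN.
Design strength φR_n = 0.75 × 543.9 = 408 kN.

408 kN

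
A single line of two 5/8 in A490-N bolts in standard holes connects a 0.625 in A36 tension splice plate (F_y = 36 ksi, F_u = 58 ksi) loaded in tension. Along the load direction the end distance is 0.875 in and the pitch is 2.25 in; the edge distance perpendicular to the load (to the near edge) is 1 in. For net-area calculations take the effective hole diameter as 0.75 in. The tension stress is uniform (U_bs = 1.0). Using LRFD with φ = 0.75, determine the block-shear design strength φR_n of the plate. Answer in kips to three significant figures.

Shear plane L_v = 0.875 + 1·2.25 = 3.125 in; A_gv = 3.125 × 0.625 = 1.953 in².
A_nv = (3.125 − 1.5·0.75) × 0.625 = 1.25 in².
A_nt = (1 − 0.5·0.75) × 0.625 = 0.3906 in².
0.6 F_u A_nv = 43.5 kips; 0.6 F_y A_gv = 42.19 kips → shear yielding governs the shear term.
R_n = 42.19 + 1.0 × 58 × 0.3906 = 64.84 kips.
Design strength φR_n = 0.75 × 64.84 = 48.6 kips.

48.6 kips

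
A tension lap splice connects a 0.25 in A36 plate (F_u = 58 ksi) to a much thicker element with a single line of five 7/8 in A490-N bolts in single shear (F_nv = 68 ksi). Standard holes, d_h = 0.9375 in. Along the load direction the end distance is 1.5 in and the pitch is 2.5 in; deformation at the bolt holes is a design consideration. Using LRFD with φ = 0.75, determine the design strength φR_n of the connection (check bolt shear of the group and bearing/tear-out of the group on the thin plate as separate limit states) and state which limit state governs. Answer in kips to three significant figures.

95 kips (bearing governs)

Bolt shear: A_b = π·0.875²/4 = 0.6013 in²; R_n = 68 × 0.6013 × 5 × 1 = 204.4 kips → 0.75 × 204.4 = 153 kips.
Bearing (1.2 l_c t F_u ≤ 2.4 d t F_u): upper limit = 2.4·0.875·0.25·58 = 30.45 kips.
  Edge l_c = 1.5 − 0.9375/2 = 1.031 → r_n = 17.94 kips; interior l_c = 2.5 − 0.9375 = 1.562 → r_n = 27.19 kips.
  R_n,bearing = 1·17.94 + 4·27.19 = 126.7 kips → 0.75 × 126.7 = 95 kips.
Bearing governs: 95 kips.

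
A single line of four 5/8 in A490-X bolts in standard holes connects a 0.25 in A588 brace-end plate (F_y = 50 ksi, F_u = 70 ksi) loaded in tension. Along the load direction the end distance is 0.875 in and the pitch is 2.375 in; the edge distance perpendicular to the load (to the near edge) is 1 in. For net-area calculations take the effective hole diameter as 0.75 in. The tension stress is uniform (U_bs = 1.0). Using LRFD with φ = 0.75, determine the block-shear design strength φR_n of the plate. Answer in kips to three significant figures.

50.5 kips

Shear plane L_v = 0.875 + 3·2.375 = 8 in; A_gv = 8 × 0.25 = 2 in².
A_nv = (8 − 3.5·0.75) × 0.25 = 1.344 in².
A_nt = (1 − 0.5·0.75) × 0.25 = 0.1562 in².
0.6 F_u A_nv = 56.44 kips; 0.6 F_y A_gv = 60 kips → shear rupture governs the shear term.
R_n = 56.44 + 1.0 × 70 × 0.1562 = 67.38 kips.
Design strength φR_n = 0.75 × 67.38 = 50.5 kips.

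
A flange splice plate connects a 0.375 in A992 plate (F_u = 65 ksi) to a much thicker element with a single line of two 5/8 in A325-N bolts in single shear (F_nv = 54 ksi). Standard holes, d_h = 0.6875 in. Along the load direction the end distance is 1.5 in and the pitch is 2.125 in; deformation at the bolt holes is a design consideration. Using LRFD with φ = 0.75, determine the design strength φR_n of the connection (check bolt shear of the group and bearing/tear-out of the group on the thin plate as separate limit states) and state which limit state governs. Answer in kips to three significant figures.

24.9 kips (bolt shear governs)

Bolt shear: A_b = π·0.625²/4 = 0.3068 in²; R_n = 54 × 0.3068 × 2 × 1 = 33.13 kips → 0.75 × 33.13 = 24.9 kips.
Bearing (1.2 l_c t F_u ≤ 2.4 d t F_u): upper limit = 2.4·0.625·0.375·65 = 36.56 kips.
  Edge l_c = 1.5 − 0.6875/2 = 1.156 → r_n = 33.82 kips; interior l_c = 2.125 − 0.6875 = 1.438 → r_n = 36.56 kips.
  R_n,bearing = 1·33.82 + 1·36.56 = 70.38 kips → 0.75 × 70.38 = 52.8 kips.
Bolt shear governs: 24.9 kips.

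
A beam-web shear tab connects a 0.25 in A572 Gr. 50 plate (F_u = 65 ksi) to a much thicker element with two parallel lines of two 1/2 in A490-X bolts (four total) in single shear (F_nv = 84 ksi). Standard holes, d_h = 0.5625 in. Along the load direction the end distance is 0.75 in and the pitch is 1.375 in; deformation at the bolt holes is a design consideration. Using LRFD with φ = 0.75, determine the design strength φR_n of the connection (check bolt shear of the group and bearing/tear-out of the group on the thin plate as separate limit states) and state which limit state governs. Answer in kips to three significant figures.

37.5 kips (bearing governs)

Bolt shear: A_b = π·0.5²/4 = 0.1963 in²; R_n = 84 × 0.1963 × 4 × 1 = 65.97 kips → 0.75 × 65.97 = 49.5 kips.
Bearing (1.2 l_c t F_u ≤ 2.4 d t F_u): upper limit = 2.4·0.5·0.25·65 = 19.5 kips.
  Edge l_c = 0.75 − 0.5625/2 = 0.4688 → r_n = 9.141 kips; interior l_c = 1.375 − 0.5625 = 0.8125 → r_n = 15.84 kips.
  R_n,bearing = 2·9.141 + 2·15.84 = 49.97 kips → 0.75 × 49.97 = 37.5 kips.
Bearing governs: 37.5 kips.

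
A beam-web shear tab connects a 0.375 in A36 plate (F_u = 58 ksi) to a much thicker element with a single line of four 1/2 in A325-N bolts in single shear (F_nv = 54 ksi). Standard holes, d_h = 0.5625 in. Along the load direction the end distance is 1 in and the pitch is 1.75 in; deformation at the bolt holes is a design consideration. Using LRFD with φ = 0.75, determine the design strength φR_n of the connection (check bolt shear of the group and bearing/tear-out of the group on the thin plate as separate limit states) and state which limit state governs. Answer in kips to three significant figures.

Bolt shear: A_b = π·0.5²/4 = 0.1963 in²; R_n = 54 × 0.1963 × 4 × 1 = 42.41 kips → 0.75 × 42.41 = 31.8 kips.
Bearing (1.2 l_c t F_u ≤ 2.4 d t F_u): upper limit = 2.4·0.5·0.375·58 = 26.1 kips.
  Edge l_c = 1 − 0.5625/2 = 0.7188 → r_n = 18.76 kips; interior l_c = 1.75 − 0.5625 = 1.188 → r_n = 26.1 kips.
  R_n,bearing = 1·18.76 + 3·26.1 = 97.06 kips → 0.75 × 97.06 = 72.8 kips.
Bolt shear governs: 31.8 kips.

31.8 kips (bolt shear governs)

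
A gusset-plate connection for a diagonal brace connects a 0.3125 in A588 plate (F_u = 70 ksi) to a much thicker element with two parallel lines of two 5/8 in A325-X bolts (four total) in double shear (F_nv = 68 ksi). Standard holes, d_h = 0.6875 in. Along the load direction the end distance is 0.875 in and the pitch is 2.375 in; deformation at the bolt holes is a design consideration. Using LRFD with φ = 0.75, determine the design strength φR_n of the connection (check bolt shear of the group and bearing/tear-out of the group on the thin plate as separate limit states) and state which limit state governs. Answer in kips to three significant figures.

70.1 kips (bearing governs)

Bolt shear: A_b = π·0.625²/4 = 0.3068 in²; R_n = 68 × 0.3068 × 4 × 2 = 166.9 kips → 0.75 × 166.9 = 125 kips.
Bearing (1.2 l_c t F_u ≤ 2.4 d t F_u): upper limit = 2.4·0.625·0.3125·70 = 32.81 kips.
  Edge l_c = 0.875 − 0.6875/2 = 0.5312 → r_n = 13.95 kips; interior l_c = 2.375 − 0.6875 = 1.688 → r_n = 32.81 kips.
  R_n,bearing = 2·13.95 + 2·32.81 = 93.52 kips → 0.75 × 93.52 = 70.1 kips.
Bearing governs: 70.1 kips.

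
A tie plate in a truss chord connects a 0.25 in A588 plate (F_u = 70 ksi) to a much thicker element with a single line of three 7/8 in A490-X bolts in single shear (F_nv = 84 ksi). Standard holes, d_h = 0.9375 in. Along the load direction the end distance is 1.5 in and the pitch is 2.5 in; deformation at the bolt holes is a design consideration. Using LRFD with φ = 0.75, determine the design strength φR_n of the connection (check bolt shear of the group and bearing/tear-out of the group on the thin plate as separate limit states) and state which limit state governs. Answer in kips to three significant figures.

65.5 kips (bearing governs)

Bolt shear: A_b = π·0.875²/4 = 0.6013 in²; R_n = 84 × 0.6013 × 3 × 1 = 151.5 kips → 0.75 × 151.5 = 114 kips.
Bearing (1.2 l_c t F_u ≤ 2.4 d t F_u): upper limit = 2.4·0.875·0.25·70 = 36.75 kips.
  Edge l_c = 1.5 − 0.9375/2 = 1.031 → r_n = 21.66 kips; interior l_c = 2.5 − 0.9375 = 1.562 → r_n = 32.81 kips.
  R_n,bearing = 1·21.66 + 2·32.81 = 87.28 kips → 0.75 × 87.28 = 65.5 kips.
Bearing governs: 65.5 kips.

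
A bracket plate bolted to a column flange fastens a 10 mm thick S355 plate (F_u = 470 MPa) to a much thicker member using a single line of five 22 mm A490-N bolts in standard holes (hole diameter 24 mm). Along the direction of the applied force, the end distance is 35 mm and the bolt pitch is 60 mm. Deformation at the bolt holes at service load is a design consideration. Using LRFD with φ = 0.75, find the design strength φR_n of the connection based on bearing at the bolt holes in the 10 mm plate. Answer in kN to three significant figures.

Per bolt r_n = 1.2 l_c t F_u ≤ 2.4 d t F_u; upper limit = 2.4 × 22 × 10 × 470 / 1000 = 248.2 kN.
Edge bolt: l_c = 35 − 24/2 = 23 mm → 1.2 × 23 × 10 × 470 / 1000 = 129.7 → r_n = 129.7 kN.
Interior bolts: l_c = 60 − 24 = 36 mm → 1.2 × 36 × 10 × 470 / 1000 = 203 → r_n = 203 kN.
R_n = 1 × 129.7 + 4 × 203 = 941.9 kN.
Design strength φR_n = 0.75 × 941.9 = 706 kN.

706 kN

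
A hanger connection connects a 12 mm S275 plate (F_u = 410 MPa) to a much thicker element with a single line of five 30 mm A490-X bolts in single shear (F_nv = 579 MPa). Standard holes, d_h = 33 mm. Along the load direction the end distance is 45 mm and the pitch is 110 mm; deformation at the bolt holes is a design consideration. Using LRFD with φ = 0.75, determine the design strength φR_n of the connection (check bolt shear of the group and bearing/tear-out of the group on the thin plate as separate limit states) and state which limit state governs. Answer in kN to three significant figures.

Bolt shear: A_b = π·30²/4 = 706.9 mm²; R_n = 579 × 706.9 × 5 × 1 / 1000 = 2046 kN → 0.75 × 2046 = 1530 kN.
Bearing (1.2 l_c t F_u ≤ 2.4 d t F_u): upper limit = 2.4·30·12·410 / 1000 = 354.2 kN.
  Edge l_c = 45 − 33/2 = 28.5 → r_n = 168.3 kN; interior l_c = 110 − 33 = 77 → r_n = 354.2 kN.
  R_n,bearing = 1·168.3 + 4·354.2 = 1585 kN → 0.75 × 1585 = 1190 kN.
Bearing governs: 1190 kN.

1190 kN (bearing governs)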